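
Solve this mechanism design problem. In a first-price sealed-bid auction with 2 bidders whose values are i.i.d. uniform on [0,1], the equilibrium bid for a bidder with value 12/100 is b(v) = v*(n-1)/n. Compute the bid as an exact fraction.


Step 1: The symmetric BNE bidding function is b(v) = v * (n-1) / n
Step 2: Substitute v = 3/25 and n = 2
Step 3: b = 3/25 * 1/2
Step 4: b = 3/50

3/50


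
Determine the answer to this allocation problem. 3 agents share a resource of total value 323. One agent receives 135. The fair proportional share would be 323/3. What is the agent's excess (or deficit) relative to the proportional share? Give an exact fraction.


Step 1: Proportional share = 323/3
Step 2: Agent's actual allocation = 135
Step 3: Excess = 135 - 323/3 = 82/3

82/3


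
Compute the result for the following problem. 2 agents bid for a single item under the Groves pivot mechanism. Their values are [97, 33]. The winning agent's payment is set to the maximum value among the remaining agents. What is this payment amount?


Step 1: The efficient winner is agent 0 with value 97
Step 2: Other agents' values: [33]
Step 3: Pivot payment = max(others) = 33
Step 4: The winner pays 33

33


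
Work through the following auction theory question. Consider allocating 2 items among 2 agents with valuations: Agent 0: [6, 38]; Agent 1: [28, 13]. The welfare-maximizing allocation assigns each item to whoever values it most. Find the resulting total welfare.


Step 1: For each item, find the maximum value among all agents.
Step 2: Item 0 -> Agent 1 (value 28)
Step 3: Item 1 -> Agent 0 (value 38)
Step 4: Total welfare = 28 + 38 = 66

66


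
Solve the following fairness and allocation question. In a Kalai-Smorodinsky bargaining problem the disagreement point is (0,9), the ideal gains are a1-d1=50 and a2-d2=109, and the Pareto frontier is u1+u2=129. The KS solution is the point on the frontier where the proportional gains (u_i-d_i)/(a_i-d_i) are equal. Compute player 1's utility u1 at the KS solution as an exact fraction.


Step 1: At the KS point, (u1-d1)/r1 = (u2-d2)/r2 = t and u1+u2 = 129
Step 2: u1 = d1 + r1*t and u2 = d2 + r2*t, so (d1 + r1*t) + (d2 + r2*t) = 129
Step 3: t = (129 - 0 - 9)/(50 + 109) = 120/159 = 40/53
Step 4: u1 = d1 + r1*t = 0 + 50 * 40/53 = 2000/53
Step 5: (Check: u2 = d2 + r2*t = 4837/53; u1+u2 = 2000/53 + 4837/53 = 129, on the frontier.)

2000/53


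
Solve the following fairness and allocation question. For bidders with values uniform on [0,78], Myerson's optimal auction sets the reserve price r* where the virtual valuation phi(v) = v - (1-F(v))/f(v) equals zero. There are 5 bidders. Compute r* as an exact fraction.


Step 1: For U[0,78], F(v) = v/78 and f(v) = 1/78
Step 2: phi(v) = v - (1 - v/78)/(1/78) = v - (78 - v) = 2v - 78
Step 3: Set phi(r*) = 0: 2r* - 78 = 0
Step 4: r* = 78/2 = 39 (the number of bidders n = 5 does not enter)

39


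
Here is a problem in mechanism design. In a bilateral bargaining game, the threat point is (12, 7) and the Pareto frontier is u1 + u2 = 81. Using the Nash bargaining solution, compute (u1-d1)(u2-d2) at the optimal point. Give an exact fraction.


Step 1: The Nash solution splits surplus symmetrically above the disagreement point
Step 2: u1 = (total + d1 - d2)/2 = (81 + 12 - 7)/2 = 43
Step 3: u2 = (total - d1 + d2)/2 = (81 - 12 + 7)/2 = 38
Step 4: Nash product = (43 - 12) * (38 - 7)
Step 5: = 31 * 31 = 961

961


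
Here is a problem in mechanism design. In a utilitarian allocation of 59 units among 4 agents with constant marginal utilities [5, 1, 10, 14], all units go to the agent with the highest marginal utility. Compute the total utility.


Step 1: The marginal utilities are [5, 1, 10, 14]
Step 2: The highest marginal utility is 14
Step 3: All 59 units go to that agent
Step 4: Total utility = 14 * 59 = 826

826


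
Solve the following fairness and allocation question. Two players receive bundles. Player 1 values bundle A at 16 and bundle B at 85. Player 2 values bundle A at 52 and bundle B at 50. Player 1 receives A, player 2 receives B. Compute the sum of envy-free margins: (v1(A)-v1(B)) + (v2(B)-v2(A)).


Step 1: Player 1's margin = v1(A) - v1(B) = 16 - 85 = -69
Step 2: Player 2's margin = v2(B) - v2(A) = 50 - 52 = -2
Step 3: Total margin = -69 + -2 = -71

-71


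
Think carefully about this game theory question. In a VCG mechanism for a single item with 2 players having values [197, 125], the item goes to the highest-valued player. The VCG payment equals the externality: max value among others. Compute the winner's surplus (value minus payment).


Step 1: The winner is the agent with the highest value: agent 0 with value 197
Step 2: Values of other agents: [125]
Step 3: VCG payment = max of others' values = 125
Step 4: Surplus = 197 - 125 = 72

72


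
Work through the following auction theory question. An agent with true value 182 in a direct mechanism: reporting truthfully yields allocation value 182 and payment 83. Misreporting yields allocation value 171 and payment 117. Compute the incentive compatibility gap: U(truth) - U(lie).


Step 1: U(truth) = value - payment = 182 - 83 = 99
Step 2: U(lie) = allocation - payment = 171 - 117 = 54
Step 3: IC gap = 99 - 54 = 45

45


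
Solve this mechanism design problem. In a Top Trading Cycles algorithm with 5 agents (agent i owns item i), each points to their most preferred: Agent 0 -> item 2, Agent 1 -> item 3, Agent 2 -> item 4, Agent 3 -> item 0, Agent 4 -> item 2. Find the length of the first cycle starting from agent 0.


Step 1: Trace the pointer graph from agent 0: 0 -> 2 -> 4 -> 2
Step 2: A cycle is detected when we revisit agent 2
Step 3: The cycle is: 2 -> 4 -> 2
Step 4: Cycle length = 2

2


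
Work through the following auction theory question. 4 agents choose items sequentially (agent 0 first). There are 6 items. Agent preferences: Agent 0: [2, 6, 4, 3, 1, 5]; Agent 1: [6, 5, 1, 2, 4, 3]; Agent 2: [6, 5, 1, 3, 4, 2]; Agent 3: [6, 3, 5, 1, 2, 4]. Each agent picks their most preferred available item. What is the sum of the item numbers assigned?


Step 1: Agent 0 picks item 2
Step 2: Agent 1 picks item 6
Step 3: Agent 2 picks item 5
Step 4: Agent 3 picks item 3
Step 5: Sum = 2 + 6 + 5 + 3 = 16

16


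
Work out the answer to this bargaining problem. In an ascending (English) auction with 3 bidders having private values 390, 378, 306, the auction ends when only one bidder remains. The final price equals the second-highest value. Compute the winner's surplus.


Step 1: Identify the highest value: 390
Step 2: Identify the second-highest value: 378
Step 3: The final price = second-highest value = 378
Step 4: Surplus = 390 - 378 = 12

12


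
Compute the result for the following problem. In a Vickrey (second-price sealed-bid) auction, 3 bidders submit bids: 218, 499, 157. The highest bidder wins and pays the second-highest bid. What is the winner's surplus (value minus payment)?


Step 1: Sort bids in descending order: 499, 218, 157
Step 2: The winning bid is the highest: 499
Step 3: The payment equals the second-highest bid: 218
Step 4: Surplus = winner's bid - payment = 499 - 218 = 281

281


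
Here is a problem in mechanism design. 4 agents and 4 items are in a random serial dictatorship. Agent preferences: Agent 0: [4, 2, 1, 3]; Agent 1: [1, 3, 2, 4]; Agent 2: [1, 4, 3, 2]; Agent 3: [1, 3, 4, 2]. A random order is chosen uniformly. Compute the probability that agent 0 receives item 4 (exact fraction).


Step 1: Agent 0 wants item 4
Step 2: There are 24 possible orderings of agents
Step 3: In 17 orderings, agent 0 gets item 4
Step 4: Probability = 17/24

17/24


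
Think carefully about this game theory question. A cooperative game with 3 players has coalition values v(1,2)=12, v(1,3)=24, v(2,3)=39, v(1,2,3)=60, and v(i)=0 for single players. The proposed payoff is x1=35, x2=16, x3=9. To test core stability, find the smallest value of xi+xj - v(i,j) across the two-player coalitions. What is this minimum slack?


Step 1: Slack for coalition (1,2): x1+x2 - v12 = 51 - 12 = 39
Step 2: Slack for coalition (1,3): x1+x3 - v13 = 44 - 24 = 20
Step 3: Slack for coalition (2,3): x2+x3 - v23 = 25 - 39 = -14
Step 4: Minimum slack = min(39, 20, -14) = -14, attained by (2,3); coalition (2,3) can block (slack < 0), so the allocation is not in the core

-14


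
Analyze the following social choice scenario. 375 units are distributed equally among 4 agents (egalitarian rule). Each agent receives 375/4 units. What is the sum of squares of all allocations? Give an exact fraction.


Step 1: Each agent's share = 375/4
Step 2: Square of each share = (375/4)^2 = 140625/16
Step 3: Sum of squares = 4 * 140625/16 = 140625/4

140625/4


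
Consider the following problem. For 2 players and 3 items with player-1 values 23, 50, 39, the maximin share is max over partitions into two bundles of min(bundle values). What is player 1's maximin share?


Step 1: Item values = 23, 50, 39
Step 2: Enumerate all 2-bundle partitions and take the smaller bundle:
  Partition 1: {23} vs {50,39} -> bundles 23, 89; min = 23
  Partition 2: {50} vs {23,39} -> bundles 50, 62; min = 50
  Partition 3: {39} vs {23,50} -> bundles 39, 73; min = 39
Step 3: MMS = max(23, 50, 39) = 50

50


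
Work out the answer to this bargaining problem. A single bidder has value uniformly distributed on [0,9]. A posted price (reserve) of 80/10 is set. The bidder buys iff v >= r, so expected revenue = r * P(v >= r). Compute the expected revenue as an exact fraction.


Step 1: Posted price r = 8, value support [0,9]
Step 2: P(v >= r) = (9 - 8)/9 = 1/9
Step 3: Expected revenue = r * P(v >= r) = 8 * 1/9
Step 4: Revenue = 8/9

8/9


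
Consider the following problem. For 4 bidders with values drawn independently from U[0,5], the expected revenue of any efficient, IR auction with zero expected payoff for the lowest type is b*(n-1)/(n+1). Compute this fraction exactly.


Step 1: By Revenue Equivalence, expected revenue = b*(n-1)/(n+1)
Step 2: Substituting n = 4, b = 5
Step 3: Revenue = 5*(4-1)/(4+1) = 5*3/5
Step 4: Revenue = 15/5 = 3

3


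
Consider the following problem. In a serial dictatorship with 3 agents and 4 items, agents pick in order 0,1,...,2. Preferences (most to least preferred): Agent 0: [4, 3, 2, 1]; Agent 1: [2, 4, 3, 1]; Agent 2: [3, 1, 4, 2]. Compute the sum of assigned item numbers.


Step 1: Agent 0 picks item 4
Step 2: Agent 1 picks item 2
Step 3: Agent 2 picks item 3
Step 4: Sum = 4 + 2 + 3 = 9

9


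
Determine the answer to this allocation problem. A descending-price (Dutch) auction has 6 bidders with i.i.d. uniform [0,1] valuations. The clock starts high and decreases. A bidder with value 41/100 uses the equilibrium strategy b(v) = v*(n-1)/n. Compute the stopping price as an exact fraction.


Step 1: Dutch auctions are strategically equivalent to first-price auctions
Step 2: The equilibrium bid is b(v) = v*(n-1)/n
Step 3: b = 41/100 * 5/6
Step 4: b = 41/120

41/120


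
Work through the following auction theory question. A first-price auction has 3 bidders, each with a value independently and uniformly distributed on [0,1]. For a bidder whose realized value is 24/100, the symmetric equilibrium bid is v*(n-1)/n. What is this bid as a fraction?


Step 1: The symmetric BNE bidding function is b(v) = v * (n-1) / n
Step 2: Substitute v = 6/25 and n = 3
Step 3: b = 6/25 * 2/3
Step 4: b = 4/25

4/25


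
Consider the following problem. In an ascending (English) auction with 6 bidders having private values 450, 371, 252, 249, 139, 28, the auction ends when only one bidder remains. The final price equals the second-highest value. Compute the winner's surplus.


Step 1: Identify the highest value: 450
Step 2: Identify the second-highest value: 371
Step 3: The final price = second-highest value = 371
Step 4: Surplus = 450 - 371 = 79

79


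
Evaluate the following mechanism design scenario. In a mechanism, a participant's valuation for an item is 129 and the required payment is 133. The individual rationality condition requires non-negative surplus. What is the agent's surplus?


Step 1: Surplus = value - payment = 129 - 133 = -4
Step 2: IR is violated (surplus < 0)

-4


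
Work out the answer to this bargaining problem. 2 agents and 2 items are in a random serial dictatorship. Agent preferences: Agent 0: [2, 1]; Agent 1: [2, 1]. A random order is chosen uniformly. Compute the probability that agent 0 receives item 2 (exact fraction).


Step 1: Agent 0 wants item 2
Step 2: There are 2 possible orderings of agents
Step 3: In 1 orderings, agent 0 gets item 2
Step 4: Probability = 1/2

1/2


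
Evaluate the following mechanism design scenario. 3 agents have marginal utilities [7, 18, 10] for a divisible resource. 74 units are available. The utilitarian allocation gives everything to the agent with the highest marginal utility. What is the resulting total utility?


Step 1: The marginal utilities are [7, 18, 10]
Step 2: The highest marginal utility is 18
Step 3: All 74 units go to that agent
Step 4: Total utility = 18 * 74 = 1332

1332


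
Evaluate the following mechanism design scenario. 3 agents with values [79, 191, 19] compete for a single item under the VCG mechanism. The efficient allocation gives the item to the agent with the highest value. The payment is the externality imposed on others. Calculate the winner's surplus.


Step 1: The winner is the agent with the highest value: agent 1 with value 191
Step 2: Values of other agents: [79, 19]
Step 3: VCG payment = max of others' values = 79
Step 4: Surplus = 191 - 79 = 112

112


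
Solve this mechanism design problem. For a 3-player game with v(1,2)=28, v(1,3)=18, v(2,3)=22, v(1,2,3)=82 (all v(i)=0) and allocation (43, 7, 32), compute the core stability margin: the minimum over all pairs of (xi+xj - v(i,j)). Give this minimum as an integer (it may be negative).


Step 1: Slack for coalition (1,2): x1+x2 - v12 = 50 - 28 = 22
Step 2: Slack for coalition (1,3): x1+x3 - v13 = 75 - 18 = 57
Step 3: Slack for coalition (2,3): x2+x3 - v23 = 39 - 22 = 17
Step 4: Minimum slack = min(22, 57, 17) = 17, attained by (2,3); no pair can gain by deviating, so the allocation is in the core

17


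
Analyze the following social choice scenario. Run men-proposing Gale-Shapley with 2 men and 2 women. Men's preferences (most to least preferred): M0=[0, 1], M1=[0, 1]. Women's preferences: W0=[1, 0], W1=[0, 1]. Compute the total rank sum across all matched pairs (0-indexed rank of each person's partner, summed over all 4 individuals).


Step 1: Run Gale-Shapley (men propose, women hold best offer):
  M0 proposes to W0; she accepts
  M1 proposes to W0; she switches from M0
  M0 proposes to W1; she accepts
Step 2: Final matching: W0-M1, W1-M0
Step 3: 0-indexed ranks (man's rank of his match, then woman's): 0 + 0 + 1 + 0
Step 4: Total rank sum = 1

1


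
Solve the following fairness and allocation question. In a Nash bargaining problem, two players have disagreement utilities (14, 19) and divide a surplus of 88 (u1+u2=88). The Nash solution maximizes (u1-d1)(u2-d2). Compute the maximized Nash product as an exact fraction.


Step 1: The Nash solution splits surplus symmetrically above the disagreement point
Step 2: u1 = (total + d1 - d2)/2 = (88 + 14 - 19)/2 = 83/2
Step 3: u2 = (total - d1 + d2)/2 = (88 - 14 + 19)/2 = 93/2
Step 4: Nash product = (83/2 - 14) * (93/2 - 19)
Step 5: = 55/2 * 55/2 = 3025/4

3025/4


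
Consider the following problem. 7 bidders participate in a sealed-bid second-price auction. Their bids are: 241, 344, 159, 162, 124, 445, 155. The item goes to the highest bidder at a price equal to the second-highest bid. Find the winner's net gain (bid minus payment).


Step 1: Sort bids in descending order: 445, 344, 241, 162, 159, 155, 124
Step 2: The winning bid is the highest: 445
Step 3: The payment equals the second-highest bid: 344
Step 4: Surplus = winner's bid - payment = 445 - 344 = 101

101


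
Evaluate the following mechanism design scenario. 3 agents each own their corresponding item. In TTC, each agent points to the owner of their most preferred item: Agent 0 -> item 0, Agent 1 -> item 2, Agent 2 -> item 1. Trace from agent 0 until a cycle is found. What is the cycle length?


Step 1: Trace the pointer graph from agent 0: 0 -> 0
Step 2: A cycle is detected when we revisit agent 0
Step 3: The cycle is: 0 -> 0
Step 4: Cycle length = 1

1


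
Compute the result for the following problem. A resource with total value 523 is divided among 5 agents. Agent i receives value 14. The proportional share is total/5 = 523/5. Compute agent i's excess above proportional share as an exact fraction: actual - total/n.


Step 1: Proportional share = 523/5
Step 2: Agent's actual allocation = 14
Step 3: Excess = 14 - 523/5 = -453/5

-453/5


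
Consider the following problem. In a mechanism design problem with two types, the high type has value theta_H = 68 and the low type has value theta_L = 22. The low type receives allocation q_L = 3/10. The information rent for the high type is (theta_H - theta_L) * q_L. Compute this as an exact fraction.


Step 1: theta_H - theta_L = 68 - 22 = 46
Step 2: Information rent = (theta_H - theta_L) * q_L
Step 3: = 46 * 3/10
Step 4: = 69/5

69/5


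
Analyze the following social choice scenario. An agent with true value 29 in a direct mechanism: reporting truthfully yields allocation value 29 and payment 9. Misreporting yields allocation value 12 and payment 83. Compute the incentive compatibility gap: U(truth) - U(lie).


Step 1: U(truth) = value - payment = 29 - 9 = 20
Step 2: U(lie) = allocation - payment = 12 - 83 = -71
Step 3: IC gap = 20 - (-71) = 91

91


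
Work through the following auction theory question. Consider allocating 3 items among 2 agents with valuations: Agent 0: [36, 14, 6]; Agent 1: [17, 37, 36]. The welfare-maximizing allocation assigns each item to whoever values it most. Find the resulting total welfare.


Step 1: For each item, find the maximum value among all agents.
Step 2: Item 0 -> Agent 0 (value 36)
Step 3: Item 1 -> Agent 1 (value 37)
Step 4: Item 2 -> Agent 1 (value 36)
Step 5: Total welfare = 36 + 37 + 36 = 109

109


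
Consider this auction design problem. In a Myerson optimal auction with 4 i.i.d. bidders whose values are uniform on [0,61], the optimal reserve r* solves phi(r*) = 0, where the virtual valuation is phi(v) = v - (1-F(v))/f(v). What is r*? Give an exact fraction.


Step 1: For U[0,61], F(v) = v/61 and f(v) = 1/61
Step 2: phi(v) = v - (1 - v/61)/(1/61) = v - (61 - v) = 2v - 61
Step 3: Set phi(r*) = 0: 2r* - 61 = 0
Step 4: r* = 61/2 (the number of bidders n = 4 does not enter)

61/2


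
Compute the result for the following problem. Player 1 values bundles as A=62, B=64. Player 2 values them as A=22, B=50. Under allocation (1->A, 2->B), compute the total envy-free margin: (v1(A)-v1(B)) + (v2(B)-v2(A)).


Step 1: Player 1's margin = v1(A) - v1(B) = 62 - 64 = -2
Step 2: Player 2's margin = v2(B) - v2(A) = 50 - 22 = 28
Step 3: Total margin = -2 + 28 = 26

26


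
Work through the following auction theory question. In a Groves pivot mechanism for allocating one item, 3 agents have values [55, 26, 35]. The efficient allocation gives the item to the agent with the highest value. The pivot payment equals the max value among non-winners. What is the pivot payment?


Step 1: The efficient winner is agent 0 with value 55
Step 2: Other agents' values: [26, 35]
Step 3: Pivot payment = max(others) = 35
Step 4: The winner pays 35

35


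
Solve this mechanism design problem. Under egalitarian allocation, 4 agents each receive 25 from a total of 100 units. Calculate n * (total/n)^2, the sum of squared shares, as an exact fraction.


Step 1: Each agent's share = 100/4 = 25
Step 2: Square of each share = (25)^2 = 625
Step 3: Sum of squares = 4 * 625 = 2500

2500


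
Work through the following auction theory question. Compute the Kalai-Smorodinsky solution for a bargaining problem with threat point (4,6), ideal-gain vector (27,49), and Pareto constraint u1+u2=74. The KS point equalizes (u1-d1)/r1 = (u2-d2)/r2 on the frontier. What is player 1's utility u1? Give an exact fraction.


Step 1: At the KS point, (u1-d1)/r1 = (u2-d2)/r2 = t and u1+u2 = 74
Step 2: u1 = d1 + r1*t and u2 = d2 + r2*t, so (d1 + r1*t) + (d2 + r2*t) = 74
Step 3: t = (74 - 4 - 6)/(27 + 49) = 64/76 = 16/19
Step 4: u1 = d1 + r1*t = 4 + 27 * 16/19 = 508/19
Step 5: (Check: u2 = d2 + r2*t = 898/19; u1+u2 = 508/19 + 898/19 = 74, on the frontier.)

508/19


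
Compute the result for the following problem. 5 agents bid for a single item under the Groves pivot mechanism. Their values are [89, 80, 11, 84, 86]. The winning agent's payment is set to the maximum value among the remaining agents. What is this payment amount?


Step 1: The efficient winner is agent 0 with value 89
Step 2: Other agents' values: [80, 11, 84, 86]
Step 3: Pivot payment = max(others) = 86
Step 4: The winner pays 86

86


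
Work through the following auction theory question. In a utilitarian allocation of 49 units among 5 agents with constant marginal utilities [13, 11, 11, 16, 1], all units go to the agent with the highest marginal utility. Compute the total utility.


Step 1: The marginal utilities are [13, 11, 11, 16, 1]
Step 2: The highest marginal utility is 16
Step 3: All 49 units go to that agent
Step 4: Total utility = 16 * 49 = 784

784


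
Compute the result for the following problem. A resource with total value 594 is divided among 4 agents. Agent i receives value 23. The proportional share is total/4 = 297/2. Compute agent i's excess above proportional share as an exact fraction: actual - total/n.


Step 1: Proportional share = 594/4 = 297/2
Step 2: Agent's actual allocation = 23
Step 3: Excess = 23 - 297/2 = -251/2

-251/2


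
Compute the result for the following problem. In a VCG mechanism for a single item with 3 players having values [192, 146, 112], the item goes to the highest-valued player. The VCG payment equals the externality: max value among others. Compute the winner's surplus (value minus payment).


Step 1: The winner is the agent with the highest value: agent 0 with value 192
Step 2: Values of other agents: [146, 112]
Step 3: VCG payment = max of others' values = 146
Step 4: Surplus = 192 - 146 = 46

46


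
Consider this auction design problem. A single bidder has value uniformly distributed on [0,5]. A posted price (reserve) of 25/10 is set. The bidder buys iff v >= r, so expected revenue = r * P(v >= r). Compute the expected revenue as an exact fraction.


Step 1: Posted price r = 5/2, value support [0,5]
Step 2: P(v >= r) = (5 - 5/2)/5 = 1/2
Step 3: Expected revenue = r * P(v >= r) = 5/2 * 1/2
Step 4: Revenue = 5/4

5/4


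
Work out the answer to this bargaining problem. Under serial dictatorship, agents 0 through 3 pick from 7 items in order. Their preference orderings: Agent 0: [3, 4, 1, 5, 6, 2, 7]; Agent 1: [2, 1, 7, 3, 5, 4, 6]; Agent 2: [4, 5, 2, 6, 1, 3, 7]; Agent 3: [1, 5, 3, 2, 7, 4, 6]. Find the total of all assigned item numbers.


Step 1: Agent 0 picks item 3
Step 2: Agent 1 picks item 2
Step 3: Agent 2 picks item 4
Step 4: Agent 3 picks item 1
Step 5: Sum = 3 + 2 + 4 + 1 = 10

10


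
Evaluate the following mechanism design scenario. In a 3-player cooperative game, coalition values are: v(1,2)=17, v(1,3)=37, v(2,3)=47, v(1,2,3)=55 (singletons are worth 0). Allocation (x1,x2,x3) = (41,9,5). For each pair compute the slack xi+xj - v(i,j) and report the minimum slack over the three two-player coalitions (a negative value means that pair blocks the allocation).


Step 1: Slack for coalition (1,2): x1+x2 - v12 = 50 - 17 = 33
Step 2: Slack for coalition (1,3): x1+x3 - v13 = 46 - 37 = 9
Step 3: Slack for coalition (2,3): x2+x3 - v23 = 14 - 47 = -33
Step 4: Minimum slack = min(33, 9, -33) = -33, attained by (2,3); coalition (2,3) can block (slack < 0), so the allocation is not in the core

-33


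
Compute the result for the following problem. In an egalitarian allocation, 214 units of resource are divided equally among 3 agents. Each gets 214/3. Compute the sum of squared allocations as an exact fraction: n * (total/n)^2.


Step 1: Each agent's share = 214/3
Step 2: Square of each share = (214/3)^2 = 45796/9
Step 3: Sum of squares = 3 * 45796/9 = 45796/3

45796/3


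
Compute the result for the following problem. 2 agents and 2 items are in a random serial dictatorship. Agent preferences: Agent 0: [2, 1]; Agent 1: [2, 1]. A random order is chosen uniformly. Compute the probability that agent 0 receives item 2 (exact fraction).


Step 1: Agent 0 wants item 2
Step 2: There are 2 possible orderings of agents
Step 3: In 1 orderings, agent 0 gets item 2
Step 4: Probability = 1/2

1/2


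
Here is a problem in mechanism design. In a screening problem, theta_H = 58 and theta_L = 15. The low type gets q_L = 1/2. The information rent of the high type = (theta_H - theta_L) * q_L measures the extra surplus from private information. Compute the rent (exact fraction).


Step 1: theta_H - theta_L = 58 - 15 = 43
Step 2: Information rent = (theta_H - theta_L) * q_L
Step 3: = 43 * 1/2
Step 4: = 43/2

43/2


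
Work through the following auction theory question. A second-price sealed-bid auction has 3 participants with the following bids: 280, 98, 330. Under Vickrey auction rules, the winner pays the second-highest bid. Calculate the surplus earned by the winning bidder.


Step 1: Sort bids in descending order: 330, 280, 98
Step 2: The winning bid is the highest: 330
Step 3: The payment equals the second-highest bid: 280
Step 4: Surplus = winner's bid - payment = 330 - 280 = 50

50


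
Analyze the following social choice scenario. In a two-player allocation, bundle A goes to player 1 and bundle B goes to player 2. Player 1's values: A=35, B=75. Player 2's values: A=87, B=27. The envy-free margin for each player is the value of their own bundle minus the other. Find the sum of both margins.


Step 1: Player 1's margin = v1(A) - v1(B) = 35 - 75 = -40
Step 2: Player 2's margin = v2(B) - v2(A) = 27 - 87 = -60
Step 3: Total margin = -40 + -60 = -100

-100


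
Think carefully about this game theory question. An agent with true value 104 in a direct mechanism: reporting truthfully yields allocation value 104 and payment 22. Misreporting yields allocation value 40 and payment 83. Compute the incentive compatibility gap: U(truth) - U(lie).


Step 1: U(truth) = value - payment = 104 - 22 = 82
Step 2: U(lie) = allocation - payment = 40 - 83 = -43
Step 3: IC gap = 82 - (-43) = 125

125


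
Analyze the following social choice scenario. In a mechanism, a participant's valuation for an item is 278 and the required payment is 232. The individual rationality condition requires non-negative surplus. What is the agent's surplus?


Step 1: Surplus = value - payment = 278 - 232 = 46
Step 2: IR is satisfied (surplus >= 0)

46


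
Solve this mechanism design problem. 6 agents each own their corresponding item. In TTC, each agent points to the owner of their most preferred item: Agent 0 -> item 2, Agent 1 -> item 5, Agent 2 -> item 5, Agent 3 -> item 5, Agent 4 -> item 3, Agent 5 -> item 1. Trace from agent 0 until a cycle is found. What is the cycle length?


Step 1: Trace the pointer graph from agent 0: 0 -> 2 -> 5 -> 1 -> 5
Step 2: A cycle is detected when we revisit agent 5
Step 3: The cycle is: 5 -> 1 -> 5
Step 4: Cycle length = 2

2


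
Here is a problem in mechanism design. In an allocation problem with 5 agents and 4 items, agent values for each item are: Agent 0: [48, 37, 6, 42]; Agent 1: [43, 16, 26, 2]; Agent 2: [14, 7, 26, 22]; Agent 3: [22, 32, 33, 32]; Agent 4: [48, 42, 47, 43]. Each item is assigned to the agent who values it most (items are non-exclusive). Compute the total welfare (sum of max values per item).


Step 1: For each item, find the maximum value among all agents.
Step 2: Item 0 -> Agent 0 (value 48)
Step 3: Item 1 -> Agent 4 (value 42)
Step 4: Item 2 -> Agent 4 (value 47)
Step 5: Item 3 -> Agent 4 (value 43)
Step 6: Total welfare = 48 + 42 + 47 + 43 = 180

180


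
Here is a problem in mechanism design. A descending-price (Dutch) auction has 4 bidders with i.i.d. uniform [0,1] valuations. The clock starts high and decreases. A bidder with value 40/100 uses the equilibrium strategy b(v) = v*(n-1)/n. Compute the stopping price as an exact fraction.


Step 1: Dutch auctions are strategically equivalent to first-price auctions
Step 2: The equilibrium bid is b(v) = v*(n-1)/n
Step 3: b = 2/5 * 3/4
Step 4: b = 3/10

3/10


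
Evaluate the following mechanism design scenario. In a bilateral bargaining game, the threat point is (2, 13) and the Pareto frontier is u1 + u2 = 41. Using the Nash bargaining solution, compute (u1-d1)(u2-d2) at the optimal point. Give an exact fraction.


Step 1: The Nash solution splits surplus symmetrically above the disagreement point
Step 2: u1 = (total + d1 - d2)/2 = (41 + 2 - 13)/2 = 15
Step 3: u2 = (total - d1 + d2)/2 = (41 - 2 + 13)/2 = 26
Step 4: Nash product = (15 - 2) * (26 - 13)
Step 5: = 13 * 13 = 169

169


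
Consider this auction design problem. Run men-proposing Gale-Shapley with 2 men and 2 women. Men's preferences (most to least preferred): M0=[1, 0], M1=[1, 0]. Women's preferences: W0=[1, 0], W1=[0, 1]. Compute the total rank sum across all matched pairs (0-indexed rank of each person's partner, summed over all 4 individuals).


Step 1: Run Gale-Shapley (men propose, women hold best offer):
  M0 proposes to W1; she accepts
  M1 proposes to W1; rejected
  M1 proposes to W0; she accepts
Step 2: Final matching: W0-M1, W1-M0
Step 3: 0-indexed ranks (man's rank of his match, then woman's): 1 + 0 + 0 + 0
Step 4: Total rank sum = 1

1


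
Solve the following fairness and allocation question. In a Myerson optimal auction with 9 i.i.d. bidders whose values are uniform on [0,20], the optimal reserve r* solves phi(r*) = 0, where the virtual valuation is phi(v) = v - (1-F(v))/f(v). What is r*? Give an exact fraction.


Step 1: For U[0,20], F(v) = v/20 and f(v) = 1/20
Step 2: phi(v) = v - (1 - v/20)/(1/20) = v - (20 - v) = 2v - 20
Step 3: Set phi(r*) = 0: 2r* - 20 = 0
Step 4: r* = 20/2 = 10 (the number of bidders n = 9 does not enter)

10


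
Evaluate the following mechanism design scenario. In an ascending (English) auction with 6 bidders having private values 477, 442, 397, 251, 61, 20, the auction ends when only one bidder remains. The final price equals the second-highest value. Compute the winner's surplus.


Step 1: Identify the highest value: 477
Step 2: Identify the second-highest value: 442
Step 3: The final price = second-highest value = 442
Step 4: Surplus = 477 - 442 = 35

35


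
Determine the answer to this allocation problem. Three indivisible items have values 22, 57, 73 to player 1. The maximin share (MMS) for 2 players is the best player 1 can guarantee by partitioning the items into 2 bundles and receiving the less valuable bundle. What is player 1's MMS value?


Step 1: Item values = 22, 57, 73
Step 2: Enumerate all 2-bundle partitions and take the smaller bundle:
  Partition 1: {22} vs {57,73} -> bundles 22, 130; min = 22
  Partition 2: {57} vs {22,73} -> bundles 57, 95; min = 57
  Partition 3: {73} vs {22,57} -> bundles 73, 79; min = 73
Step 3: MMS = max(22, 57, 73) = 73

73


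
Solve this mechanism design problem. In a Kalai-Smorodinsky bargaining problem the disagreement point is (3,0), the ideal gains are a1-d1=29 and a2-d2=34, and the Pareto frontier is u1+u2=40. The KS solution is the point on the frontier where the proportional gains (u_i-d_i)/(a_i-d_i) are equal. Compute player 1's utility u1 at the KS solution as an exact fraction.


Step 1: At the KS point, (u1-d1)/r1 = (u2-d2)/r2 = t and u1+u2 = 40
Step 2: u1 = d1 + r1*t and u2 = d2 + r2*t, so (d1 + r1*t) + (d2 + r2*t) = 40
Step 3: t = (40 - 3 - 0)/(29 + 34) = 37/63
Step 4: u1 = d1 + r1*t = 3 + 29 * 37/63 = 1262/63
Step 5: (Check: u2 = d2 + r2*t = 1258/63; u1+u2 = 1262/63 + 1258/63 = 40, on the frontier.)

1262/63


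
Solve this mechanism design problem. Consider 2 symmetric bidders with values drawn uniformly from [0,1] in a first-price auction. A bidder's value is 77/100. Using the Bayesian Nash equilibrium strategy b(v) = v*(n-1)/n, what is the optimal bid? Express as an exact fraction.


Step 1: The symmetric BNE bidding function is b(v) = v * (n-1) / n
Step 2: Substitute v = 77/100 and n = 2
Step 3: b = 77/100 * 1/2
Step 4: b = 77/200

77/200


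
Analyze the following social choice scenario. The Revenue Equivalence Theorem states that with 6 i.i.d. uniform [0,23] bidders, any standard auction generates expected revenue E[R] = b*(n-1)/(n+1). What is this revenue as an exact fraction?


Step 1: By Revenue Equivalence, expected revenue = b*(n-1)/(n+1)
Step 2: Substituting n = 6, b = 23
Step 3: Revenue = 23*(6-1)/(6+1) = 23*5/7
Step 4: Revenue = 115/7

115/7


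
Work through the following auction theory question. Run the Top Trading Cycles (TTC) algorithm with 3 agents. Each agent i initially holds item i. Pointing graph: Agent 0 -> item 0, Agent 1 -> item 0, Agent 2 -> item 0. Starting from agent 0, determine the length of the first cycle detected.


Step 1: Trace the pointer graph from agent 0: 0 -> 0
Step 2: A cycle is detected when we revisit agent 0
Step 3: The cycle is: 0 -> 0
Step 4: Cycle length = 1

1


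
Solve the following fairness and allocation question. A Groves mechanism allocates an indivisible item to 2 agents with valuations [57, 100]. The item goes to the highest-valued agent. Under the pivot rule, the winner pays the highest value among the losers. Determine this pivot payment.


Step 1: The efficient winner is agent 1 with value 100
Step 2: Other agents' values: [57]
Step 3: Pivot payment = max(others) = 57
Step 4: The winner pays 57

57


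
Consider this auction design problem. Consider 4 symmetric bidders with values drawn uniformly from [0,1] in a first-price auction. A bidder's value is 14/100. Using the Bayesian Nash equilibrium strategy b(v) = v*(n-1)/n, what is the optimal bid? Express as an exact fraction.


Step 1: The symmetric BNE bidding function is b(v) = v * (n-1) / n
Step 2: Substitute v = 7/50 and n = 4
Step 3: b = 7/50 * 3/4
Step 4: b = 21/200

21/200


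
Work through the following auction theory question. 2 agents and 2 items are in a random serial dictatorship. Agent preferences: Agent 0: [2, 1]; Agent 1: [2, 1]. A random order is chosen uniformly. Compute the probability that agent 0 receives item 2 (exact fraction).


Step 1: Agent 0 wants item 2
Step 2: There are 2 possible orderings of agents
Step 3: In 1 orderings, agent 0 gets item 2
Step 4: Probability = 1/2

1/2


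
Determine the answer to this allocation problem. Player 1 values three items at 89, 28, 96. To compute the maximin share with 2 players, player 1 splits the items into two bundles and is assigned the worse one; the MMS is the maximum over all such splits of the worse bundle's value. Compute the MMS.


Step 1: Item values = 89, 28, 96
Step 2: Enumerate all 2-bundle partitions and take the smaller bundle:
  Partition 1: {89} vs {28,96} -> bundles 89, 124; min = 89
  Partition 2: {28} vs {89,96} -> bundles 28, 185; min = 28
  Partition 3: {96} vs {89,28} -> bundles 96, 117; min = 96
Step 3: MMS = max(89, 28, 96) = 96

96


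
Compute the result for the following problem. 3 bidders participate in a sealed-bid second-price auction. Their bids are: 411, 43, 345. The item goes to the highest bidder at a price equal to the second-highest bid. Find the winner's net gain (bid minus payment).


Step 1: Sort bids in descending order: 411, 345, 43
Step 2: The winning bid is the highest: 411
Step 3: The payment equals the second-highest bid: 345
Step 4: Surplus = winner's bid - payment = 411 - 345 = 66

66


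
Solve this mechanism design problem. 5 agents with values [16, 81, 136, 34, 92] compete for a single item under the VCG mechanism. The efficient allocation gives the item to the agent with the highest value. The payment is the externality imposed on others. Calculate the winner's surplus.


Step 1: The winner is the agent with the highest value: agent 2 with value 136
Step 2: Values of other agents: [16, 81, 34, 92]
Step 3: VCG payment = max of others' values = 92
Step 4: Surplus = 136 - 92 = 44

44


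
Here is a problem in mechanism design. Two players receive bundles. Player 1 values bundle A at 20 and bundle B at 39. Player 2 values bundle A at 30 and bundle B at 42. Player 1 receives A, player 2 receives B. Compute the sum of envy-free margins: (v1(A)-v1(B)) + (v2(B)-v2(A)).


Step 1: Player 1's margin = v1(A) - v1(B) = 20 - 39 = -19
Step 2: Player 2's margin = v2(B) - v2(A) = 42 - 30 = 12
Step 3: Total margin = -19 + 12 = -7

-7


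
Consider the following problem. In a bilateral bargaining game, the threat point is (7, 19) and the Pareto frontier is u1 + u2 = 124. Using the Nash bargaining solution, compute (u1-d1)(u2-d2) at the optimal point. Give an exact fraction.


Step 1: The Nash solution splits surplus symmetrically above the disagreement point
Step 2: u1 = (total + d1 - d2)/2 = (124 + 7 - 19)/2 = 56
Step 3: u2 = (total - d1 + d2)/2 = (124 - 7 + 19)/2 = 68
Step 4: Nash product = (56 - 7) * (68 - 19)
Step 5: = 49 * 49 = 2401

2401


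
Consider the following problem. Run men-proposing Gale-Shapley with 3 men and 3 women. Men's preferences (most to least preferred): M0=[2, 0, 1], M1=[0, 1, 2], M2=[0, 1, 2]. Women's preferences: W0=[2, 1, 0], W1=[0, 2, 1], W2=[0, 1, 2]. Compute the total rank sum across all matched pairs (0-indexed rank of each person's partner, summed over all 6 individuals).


Step 1: Run Gale-Shapley (men propose, women hold best offer):
  M0 proposes to W2; she accepts
  M1 proposes to W0; she accepts
  M2 proposes to W0; she switches from M1
  M1 proposes to W1; she accepts
Step 2: Final matching: W0-M2, W1-M1, W2-M0
Step 3: 0-indexed ranks (man's rank of his match, then woman's): 0 + 0 + 1 + 2 + 0 + 0
Step 4: Total rank sum = 3

3


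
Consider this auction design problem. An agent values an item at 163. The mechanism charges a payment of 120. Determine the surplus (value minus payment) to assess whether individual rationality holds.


Step 1: Surplus = value - payment = 163 - 120 = 43
Step 2: IR is satisfied (surplus >= 0)

43


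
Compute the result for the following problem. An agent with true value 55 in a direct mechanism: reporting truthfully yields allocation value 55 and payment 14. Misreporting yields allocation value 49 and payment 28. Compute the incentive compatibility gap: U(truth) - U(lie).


Step 1: U(truth) = value - payment = 55 - 14 = 41
Step 2: U(lie) = allocation - payment = 49 - 28 = 21
Step 3: IC gap = 41 - 21 = 20

20


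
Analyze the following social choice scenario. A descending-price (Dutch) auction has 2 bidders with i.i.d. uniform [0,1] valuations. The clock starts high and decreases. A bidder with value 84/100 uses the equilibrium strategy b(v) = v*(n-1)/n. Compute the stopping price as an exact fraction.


Step 1: Dutch auctions are strategically equivalent to first-price auctions
Step 2: The equilibrium bid is b(v) = v*(n-1)/n
Step 3: b = 21/25 * 1/2
Step 4: b = 21/50

21/50


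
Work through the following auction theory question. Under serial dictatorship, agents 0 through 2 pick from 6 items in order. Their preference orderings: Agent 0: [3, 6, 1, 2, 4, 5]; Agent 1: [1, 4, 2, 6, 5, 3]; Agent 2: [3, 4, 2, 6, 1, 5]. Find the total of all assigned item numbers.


Step 1: Agent 0 picks item 3
Step 2: Agent 1 picks item 1
Step 3: Agent 2 picks item 4
Step 4: Sum = 3 + 1 + 4 = 8

8


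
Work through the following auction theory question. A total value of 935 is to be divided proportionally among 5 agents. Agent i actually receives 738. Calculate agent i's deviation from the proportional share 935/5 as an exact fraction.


Step 1: Proportional share = 935/5 = 187
Step 2: Agent's actual allocation = 738
Step 3: Excess = 738 - 187 = 551

551
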